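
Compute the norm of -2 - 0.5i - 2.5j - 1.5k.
3.571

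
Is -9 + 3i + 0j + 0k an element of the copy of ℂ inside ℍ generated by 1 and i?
Yes. The quaternion -9 + 3i has j- and k-coefficients y = z = 0, so it lies in the complex subalgebra spanned by 1 and i.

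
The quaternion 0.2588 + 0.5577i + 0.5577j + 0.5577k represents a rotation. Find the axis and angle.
axis = (√3/3, √3/3, √3/3), θ = 5π/6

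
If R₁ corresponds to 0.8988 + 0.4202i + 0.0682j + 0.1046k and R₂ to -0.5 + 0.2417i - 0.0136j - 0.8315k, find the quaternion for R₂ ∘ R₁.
-0.4631 + 0.0624i - 0.421j - 0.7775k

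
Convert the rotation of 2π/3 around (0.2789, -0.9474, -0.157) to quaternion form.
0.5 + 0.2415i - 0.8205j - 0.136k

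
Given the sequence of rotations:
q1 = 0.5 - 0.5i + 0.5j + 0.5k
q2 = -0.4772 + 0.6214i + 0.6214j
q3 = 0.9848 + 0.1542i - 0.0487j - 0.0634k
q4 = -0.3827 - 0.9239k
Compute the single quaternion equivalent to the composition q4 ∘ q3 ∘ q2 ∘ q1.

q2 · q1 = -0.2386 + 0.86i - 0.2386j + 0.3828k
q3 · q2 · q1 = -0.3549 + 0.7764i - 0.3369j + 0.3972k
q4 · q3 · q2 · q1 = 0.5028 - 0.6084i - 0.5884j + 0.1759k
0.5028 - 0.6084i - 0.5884j + 0.1759k


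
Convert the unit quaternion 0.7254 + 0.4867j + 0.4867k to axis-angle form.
axis = (0, √2/2, √2/2), θ = 87°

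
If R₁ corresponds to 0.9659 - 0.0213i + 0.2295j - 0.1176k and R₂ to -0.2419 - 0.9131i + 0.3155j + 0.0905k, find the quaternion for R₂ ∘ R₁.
-0.3149 - 0.9347i + 0.1399j - 0.087k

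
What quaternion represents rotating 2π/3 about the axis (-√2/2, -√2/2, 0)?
0.5 - 0.6124i - 0.6124j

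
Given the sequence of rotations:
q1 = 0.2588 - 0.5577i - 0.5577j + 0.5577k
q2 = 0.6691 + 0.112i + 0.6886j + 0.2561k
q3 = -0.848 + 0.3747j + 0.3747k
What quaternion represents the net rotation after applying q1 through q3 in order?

q2 · q1 = 0.4768 + 0.1827i - 0.4002j + 0.761k
q3 · q2 · q1 = -0.5395 + 0.2802i + 0.5865j - 0.5351k
-0.5395 + 0.2802i + 0.5865j - 0.5351k


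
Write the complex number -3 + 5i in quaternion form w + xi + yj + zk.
-3 + 5i + 0j + 0k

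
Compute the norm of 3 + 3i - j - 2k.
√23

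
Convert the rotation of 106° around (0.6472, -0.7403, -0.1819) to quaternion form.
0.6018 + 0.5169i - 0.5912j - 0.1453k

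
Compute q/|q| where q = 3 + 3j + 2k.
0.6396 + 0.6396j + 0.4264k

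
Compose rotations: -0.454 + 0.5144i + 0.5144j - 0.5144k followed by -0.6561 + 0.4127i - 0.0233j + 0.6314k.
0.4224 - 0.8377i + 0.2102j + 0.2751k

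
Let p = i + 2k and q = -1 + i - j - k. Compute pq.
1 + i + 3j - 3k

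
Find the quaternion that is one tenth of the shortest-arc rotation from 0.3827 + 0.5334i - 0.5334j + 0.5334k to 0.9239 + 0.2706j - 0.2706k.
0.5135 + 0.5222i - 0.4815j + 0.4815k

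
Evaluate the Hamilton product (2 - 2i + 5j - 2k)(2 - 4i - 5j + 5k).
31 + 3i + 18j + 36k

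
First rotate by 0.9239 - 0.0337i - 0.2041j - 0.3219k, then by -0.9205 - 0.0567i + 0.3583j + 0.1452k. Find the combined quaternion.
-0.7325 - 0.1071i + 0.4958j + 0.4541k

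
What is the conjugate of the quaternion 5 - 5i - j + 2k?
5 + 5i + j - 2k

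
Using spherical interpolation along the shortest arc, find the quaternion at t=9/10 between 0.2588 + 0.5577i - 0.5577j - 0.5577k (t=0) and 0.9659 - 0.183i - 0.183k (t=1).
0.9599 - 0.0995i - 0.0757j - 0.2509k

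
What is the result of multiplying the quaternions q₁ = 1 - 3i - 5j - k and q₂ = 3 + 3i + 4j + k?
33 - 7i - 11j + k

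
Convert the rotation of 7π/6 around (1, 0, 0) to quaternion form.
-0.2588 + 0.9659i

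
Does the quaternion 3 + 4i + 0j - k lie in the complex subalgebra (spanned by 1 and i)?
No. The quaternion 3 + 4i - k has j-coefficient y = 0 and k-coefficient z = -1, not both zero, so it does not lie in the complex subalgebra spanned by 1 and i.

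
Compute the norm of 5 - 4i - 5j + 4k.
√82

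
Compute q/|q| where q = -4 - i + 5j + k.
-0.61 - 0.1525i + 0.7625j + 0.1525k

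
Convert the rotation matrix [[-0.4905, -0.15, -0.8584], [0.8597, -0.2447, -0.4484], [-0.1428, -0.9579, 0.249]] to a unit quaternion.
0.3584 - 0.3554i - 0.4992j + 0.7043k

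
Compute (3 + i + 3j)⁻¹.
0.1579 - 0.0526i - 0.1579j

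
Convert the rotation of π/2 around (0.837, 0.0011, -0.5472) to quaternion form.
0.7071 + 0.5918i + 0.0008j - 0.3869k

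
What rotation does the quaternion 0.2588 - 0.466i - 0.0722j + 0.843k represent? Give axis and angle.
axis = (-0.4824, -0.0747, 0.8727), θ = 5π/6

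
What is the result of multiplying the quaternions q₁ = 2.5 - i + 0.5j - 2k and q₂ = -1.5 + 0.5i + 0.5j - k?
-5.5 + 3.25i - 1.5j - 0.25k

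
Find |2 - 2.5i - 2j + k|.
3.905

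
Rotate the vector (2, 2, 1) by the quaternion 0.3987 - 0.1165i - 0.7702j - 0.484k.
(-0.68, 1.434, 2.546)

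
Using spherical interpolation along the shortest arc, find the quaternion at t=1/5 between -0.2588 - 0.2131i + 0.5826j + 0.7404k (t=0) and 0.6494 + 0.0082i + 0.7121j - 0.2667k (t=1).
-0.0482 - 0.1978i + 0.7613j + 0.6156k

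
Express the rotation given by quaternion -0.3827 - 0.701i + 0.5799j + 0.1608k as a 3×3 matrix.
[[0.2757, -0.6899, -0.6693], [-0.9361, -0.0345, -0.35], [0.2184, 0.723, -0.6554]]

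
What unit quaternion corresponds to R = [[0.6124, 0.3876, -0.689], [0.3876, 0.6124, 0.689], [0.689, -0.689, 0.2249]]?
0.7826 - 0.4402i - 0.4402j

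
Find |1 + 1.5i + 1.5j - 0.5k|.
2.398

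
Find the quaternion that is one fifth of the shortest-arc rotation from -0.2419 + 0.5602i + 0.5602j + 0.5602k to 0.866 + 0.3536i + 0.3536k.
0.0206 + 0.6081i + 0.5098j + 0.6081k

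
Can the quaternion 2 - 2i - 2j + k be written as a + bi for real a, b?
No. The quaternion 2 - 2i - 2j + k has j-coefficient y = -2 and k-coefficient z = 1, not both zero, so it does not lie in the complex subalgebra spanned by 1 and i.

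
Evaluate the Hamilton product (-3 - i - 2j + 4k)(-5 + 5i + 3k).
8 - 16i + 33j - 19k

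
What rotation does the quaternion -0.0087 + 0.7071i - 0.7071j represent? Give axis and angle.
axis = (√2/2, -√2/2, 0), θ = 181°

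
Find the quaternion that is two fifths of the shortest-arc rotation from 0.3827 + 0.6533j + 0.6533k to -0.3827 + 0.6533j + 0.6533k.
0.0785 + 0.7049j + 0.7049k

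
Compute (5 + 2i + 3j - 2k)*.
5 - 2i - 3j + 2k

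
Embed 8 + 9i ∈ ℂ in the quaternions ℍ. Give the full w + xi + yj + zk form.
8 + 9i + 0j + 0k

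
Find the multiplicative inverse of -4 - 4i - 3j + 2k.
-0.0889 + 0.0889i + 0.0667j - 0.0444k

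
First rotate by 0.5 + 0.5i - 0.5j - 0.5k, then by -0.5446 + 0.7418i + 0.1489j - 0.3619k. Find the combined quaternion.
-0.7497 - 0.1568i + 0.5367j - 0.354k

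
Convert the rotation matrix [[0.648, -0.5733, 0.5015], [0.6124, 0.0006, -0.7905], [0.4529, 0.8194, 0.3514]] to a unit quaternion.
0.7071 + 0.5692i + 0.0172j + 0.4192k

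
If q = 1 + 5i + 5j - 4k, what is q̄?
1 - 5i - 5j + 4k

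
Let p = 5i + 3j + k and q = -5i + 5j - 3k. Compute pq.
13 - 14i + 10j + 40k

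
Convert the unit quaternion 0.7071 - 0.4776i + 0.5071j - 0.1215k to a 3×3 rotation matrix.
[[0.4562, -0.3126, 0.8332], [-0.6562, 0.5143, 0.5522], [-0.6011, -0.7986, 0.0295]]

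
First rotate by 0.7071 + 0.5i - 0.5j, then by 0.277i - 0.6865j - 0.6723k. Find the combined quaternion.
-0.4818 - 0.1403i - 0.8216j - 0.2706k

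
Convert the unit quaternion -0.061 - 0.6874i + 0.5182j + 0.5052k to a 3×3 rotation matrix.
[[-0.0475, -0.6508, -0.7578], [-0.7741, -0.4555, 0.4397], [-0.6313, 0.6075, -0.4821]]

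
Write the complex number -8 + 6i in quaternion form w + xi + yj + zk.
-8 + 6i + 0j + 0k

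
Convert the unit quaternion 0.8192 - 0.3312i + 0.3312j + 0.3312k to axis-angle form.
axis = (-√3/3, √3/3, √3/3), θ = 70°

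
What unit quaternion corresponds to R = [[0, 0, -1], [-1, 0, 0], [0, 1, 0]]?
-0.5 - 0.5i + 0.5j + 0.5k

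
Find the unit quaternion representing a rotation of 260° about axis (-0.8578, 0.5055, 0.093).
-0.6428 - 0.6571i + 0.3872j + 0.0712k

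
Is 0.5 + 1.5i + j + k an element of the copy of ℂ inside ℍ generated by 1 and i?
No. The quaternion 0.5 + 1.5i + j + k has j-coefficient y = 1 and k-coefficient z = 1, not both zero, so it does not lie in the complex subalgebra spanned by 1 and i.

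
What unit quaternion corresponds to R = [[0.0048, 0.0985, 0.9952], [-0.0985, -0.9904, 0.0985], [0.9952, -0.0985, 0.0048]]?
-0.0698 + 0.7054i + 0.7054k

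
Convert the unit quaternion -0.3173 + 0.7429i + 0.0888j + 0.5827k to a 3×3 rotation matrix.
[[0.3052, 0.5017, 0.8094], [-0.2378, -0.7829, 0.5749], [0.9221, -0.368, -0.1196]]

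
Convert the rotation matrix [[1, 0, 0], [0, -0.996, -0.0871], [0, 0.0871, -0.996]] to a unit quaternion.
0.0436 + 0.999i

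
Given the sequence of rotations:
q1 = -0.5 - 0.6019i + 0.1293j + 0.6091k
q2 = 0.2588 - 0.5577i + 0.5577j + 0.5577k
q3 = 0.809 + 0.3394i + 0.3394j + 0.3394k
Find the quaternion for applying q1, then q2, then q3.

q2 · q1 = -0.8769 + 0.3907i - 0.2414j + 0.1424k
q3 · q2 · q1 = -0.8084 + 0.1487i - 0.4086j - 0.397k
-0.8084 + 0.1487i - 0.4086j - 0.397k


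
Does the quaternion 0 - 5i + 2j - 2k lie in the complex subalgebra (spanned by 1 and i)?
No. The quaternion -5i + 2j - 2k has j-coefficient y = 2 and k-coefficient z = -2, not both zero, so it does not lie in the complex subalgebra spanned by 1 and i.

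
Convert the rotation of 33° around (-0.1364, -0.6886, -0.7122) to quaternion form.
0.9588 - 0.0387i - 0.1956j - 0.2023k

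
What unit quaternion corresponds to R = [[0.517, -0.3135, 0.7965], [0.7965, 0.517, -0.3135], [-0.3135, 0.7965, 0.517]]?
0.7986 + 0.3475i + 0.3475j + 0.3475k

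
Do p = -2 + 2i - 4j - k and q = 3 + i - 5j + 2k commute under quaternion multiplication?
No: pq = -26 - 9i - 7j - 13k ≠ -26 + 17i + 3j - k = qp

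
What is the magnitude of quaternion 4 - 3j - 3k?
√34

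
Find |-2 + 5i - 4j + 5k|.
√70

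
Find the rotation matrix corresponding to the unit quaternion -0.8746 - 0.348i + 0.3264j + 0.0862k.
[[0.7721, -0.0764, -0.6309], [-0.378, 0.7429, -0.5525], [0.5109, 0.665, 0.5447]]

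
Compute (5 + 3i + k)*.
5 - 3i - k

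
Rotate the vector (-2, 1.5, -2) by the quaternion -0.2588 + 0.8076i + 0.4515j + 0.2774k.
(0.004, -3.196, -0.191)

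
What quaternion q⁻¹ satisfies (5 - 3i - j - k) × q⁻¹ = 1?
0.1389 + 0.0833i + 0.0278j + 0.0278k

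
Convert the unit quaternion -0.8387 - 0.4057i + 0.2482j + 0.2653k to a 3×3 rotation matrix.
[[0.736, 0.2436, -0.6316], [-0.6464, 0.53, -0.5488], [0.2011, 0.8122, 0.5476]]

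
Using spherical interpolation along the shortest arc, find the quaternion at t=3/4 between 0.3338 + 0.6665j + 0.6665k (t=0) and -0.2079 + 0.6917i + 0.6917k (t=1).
-0.0691 + 0.5776i + 0.2086j + 0.7862k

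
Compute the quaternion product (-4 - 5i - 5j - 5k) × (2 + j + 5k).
22 - 30i + 11j - 35k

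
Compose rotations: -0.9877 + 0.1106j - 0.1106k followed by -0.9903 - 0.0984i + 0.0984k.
0.989 + 0.0863i - 0.1204j + 0.0015k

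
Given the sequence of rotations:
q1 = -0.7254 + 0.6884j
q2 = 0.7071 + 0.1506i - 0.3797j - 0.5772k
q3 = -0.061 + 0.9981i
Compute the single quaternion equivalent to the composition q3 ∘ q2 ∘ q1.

q2 · q1 = -0.2515 + 0.2881i + 0.7622j + 0.5224k
q3 · q2 · q1 = -0.2722 - 0.2686i - 0.5679j + 0.7289k
-0.2722 - 0.2686i - 0.5679j + 0.7289k


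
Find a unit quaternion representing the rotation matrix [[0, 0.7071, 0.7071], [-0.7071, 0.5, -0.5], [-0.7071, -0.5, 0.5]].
0.7071 + 0.5j - 0.5k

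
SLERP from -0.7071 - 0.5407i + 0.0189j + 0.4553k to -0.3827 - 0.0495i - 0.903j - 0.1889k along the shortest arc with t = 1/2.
-0.7051 - 0.3819i - 0.572j + 0.1724k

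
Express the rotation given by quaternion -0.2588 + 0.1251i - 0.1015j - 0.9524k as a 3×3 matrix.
[[-0.8347, -0.5184, -0.1858], [0.4676, -0.8454, 0.2581], [-0.2908, 0.1286, 0.9481]]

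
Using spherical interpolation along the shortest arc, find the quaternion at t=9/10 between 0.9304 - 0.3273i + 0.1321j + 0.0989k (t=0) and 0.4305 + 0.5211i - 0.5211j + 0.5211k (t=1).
0.5426 + 0.4557i - 0.4827j + 0.5147k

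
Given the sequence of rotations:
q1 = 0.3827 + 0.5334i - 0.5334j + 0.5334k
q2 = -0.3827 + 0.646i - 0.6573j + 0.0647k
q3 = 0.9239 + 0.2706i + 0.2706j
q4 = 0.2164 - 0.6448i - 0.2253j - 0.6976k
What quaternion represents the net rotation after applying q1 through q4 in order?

q2 · q1 = -0.8762 - 0.273i - 0.3575j - 0.1733k
q3 · q2 · q1 = -0.6389 - 0.5362i - 0.5205j - 0.183k
q4 · q3 · q2 · q1 = -0.7289 - 0.0259i + 0.2874j + 0.6209k
-0.7289 - 0.0259i + 0.2874j + 0.6209k


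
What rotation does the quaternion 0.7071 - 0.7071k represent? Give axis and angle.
axis = (0, 0, -1), θ = π/2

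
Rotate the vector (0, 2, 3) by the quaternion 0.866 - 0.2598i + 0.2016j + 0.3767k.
(-1.054, 2.968, 1.755)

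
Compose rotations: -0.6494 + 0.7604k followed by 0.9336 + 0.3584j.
-0.6063 + 0.2725i - 0.2327j + 0.7099k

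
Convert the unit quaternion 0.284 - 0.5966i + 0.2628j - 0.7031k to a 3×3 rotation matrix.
[[-0.1268, 0.0858, 0.9882], [-0.7129, -0.7006, -0.0307], [0.6897, -0.7084, 0.15]]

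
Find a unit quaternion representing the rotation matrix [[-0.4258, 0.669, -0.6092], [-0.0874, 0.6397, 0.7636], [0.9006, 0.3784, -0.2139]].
0.5 - 0.1926i - 0.7549j - 0.3782k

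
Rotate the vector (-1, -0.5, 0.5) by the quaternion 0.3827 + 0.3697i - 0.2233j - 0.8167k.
(-0.184, 1.135, 0.423)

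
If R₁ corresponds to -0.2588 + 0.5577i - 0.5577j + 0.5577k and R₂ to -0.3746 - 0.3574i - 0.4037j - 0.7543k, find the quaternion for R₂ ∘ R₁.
0.4918 - 0.7622i + 0.092j + 0.4108k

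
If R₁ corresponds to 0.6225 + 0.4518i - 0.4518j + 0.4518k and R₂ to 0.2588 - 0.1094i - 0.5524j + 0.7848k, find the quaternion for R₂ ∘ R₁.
-0.3936 + 0.1538i - 0.0568j + 0.9045k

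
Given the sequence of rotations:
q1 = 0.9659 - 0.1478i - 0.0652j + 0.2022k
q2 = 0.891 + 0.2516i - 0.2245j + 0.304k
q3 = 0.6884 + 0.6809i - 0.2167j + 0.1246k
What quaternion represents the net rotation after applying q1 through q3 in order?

q2 · q1 = 0.8217 + 0.0858i - 0.3707j + 0.4242k
q3 · q2 · q1 = 0.3741 + 0.5728i - 0.7114j + 0.1606k
0.3741 + 0.5728i - 0.7114j + 0.1606k


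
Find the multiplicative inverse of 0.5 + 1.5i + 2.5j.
0.0571 - 0.1714i - 0.2857j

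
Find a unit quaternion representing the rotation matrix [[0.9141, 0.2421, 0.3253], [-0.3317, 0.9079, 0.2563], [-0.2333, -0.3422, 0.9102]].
0.9659 - 0.1549i + 0.1446j - 0.1485k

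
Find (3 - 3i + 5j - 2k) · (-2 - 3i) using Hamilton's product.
-15 - 3i - 4j + 19k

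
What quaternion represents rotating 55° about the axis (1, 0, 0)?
0.887 + 0.4617i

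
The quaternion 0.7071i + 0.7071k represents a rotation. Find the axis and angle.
axis = (√2/2, 0, √2/2), θ = π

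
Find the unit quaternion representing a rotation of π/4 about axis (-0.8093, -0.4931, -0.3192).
0.9239 - 0.3097i - 0.1887j - 0.1222k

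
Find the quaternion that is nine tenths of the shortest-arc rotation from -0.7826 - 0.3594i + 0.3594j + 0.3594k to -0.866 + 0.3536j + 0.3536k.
-0.8629 - 0.0368i + 0.3564j + 0.3564k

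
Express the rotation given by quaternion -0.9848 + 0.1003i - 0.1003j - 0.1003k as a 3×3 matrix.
[[0.9598, -0.2177, 0.1774], [0.1774, 0.9598, 0.2177], [-0.2177, -0.1774, 0.9598]]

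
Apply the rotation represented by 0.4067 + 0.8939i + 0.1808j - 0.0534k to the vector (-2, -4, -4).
(-3.531, 4.841, 0.308)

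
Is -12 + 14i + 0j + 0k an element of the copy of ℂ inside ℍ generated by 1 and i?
Yes. The quaternion -12 + 14i has j- and k-coefficients y = z = 0, so it lies in the complex subalgebra spanned by 1 and i.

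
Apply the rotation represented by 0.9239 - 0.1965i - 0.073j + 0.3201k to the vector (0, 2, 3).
(-1.908, 2.385, 1.917)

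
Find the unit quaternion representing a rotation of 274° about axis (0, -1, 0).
-0.7314 - 0.682j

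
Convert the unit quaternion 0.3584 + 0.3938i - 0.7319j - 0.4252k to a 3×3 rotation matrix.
[[-0.4329, -0.2717, -0.8595], [-0.8812, 0.3283, 0.3401], [0.1897, 0.9047, -0.3815]]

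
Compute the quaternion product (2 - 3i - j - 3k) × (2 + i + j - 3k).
-1 + 2i - 12j - 14k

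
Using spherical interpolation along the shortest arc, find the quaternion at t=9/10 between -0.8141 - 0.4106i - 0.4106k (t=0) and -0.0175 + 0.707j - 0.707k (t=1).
-0.1242 - 0.0542i + 0.6729j - 0.7272k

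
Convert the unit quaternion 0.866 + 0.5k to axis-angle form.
axis = (0, 0, 1), θ = π/3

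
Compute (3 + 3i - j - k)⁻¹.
0.15 - 0.15i + 0.05j + 0.05k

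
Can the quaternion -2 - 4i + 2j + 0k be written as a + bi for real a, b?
No. The quaternion -2 - 4i + 2j has j-coefficient y = 2 and k-coefficient z = 0, not both zero, so it does not lie in the complex subalgebra spanned by 1 and i.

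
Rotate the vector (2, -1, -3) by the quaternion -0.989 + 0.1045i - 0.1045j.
(1.358, -1.642, -3.076)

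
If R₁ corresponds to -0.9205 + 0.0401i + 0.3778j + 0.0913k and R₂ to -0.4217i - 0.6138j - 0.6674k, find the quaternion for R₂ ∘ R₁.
0.3097 + 0.5843i + 0.5767j + 0.4796k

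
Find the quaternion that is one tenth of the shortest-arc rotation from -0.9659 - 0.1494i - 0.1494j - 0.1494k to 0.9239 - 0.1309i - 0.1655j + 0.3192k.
-0.971 - 0.1218i - 0.1182j - 0.1684k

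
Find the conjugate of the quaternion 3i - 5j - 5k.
-3i + 5j + 5k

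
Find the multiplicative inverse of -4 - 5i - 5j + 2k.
-0.0571 + 0.0714i + 0.0714j - 0.0286k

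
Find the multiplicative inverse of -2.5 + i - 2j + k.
-0.2041 - 0.0816i + 0.1633j - 0.0816k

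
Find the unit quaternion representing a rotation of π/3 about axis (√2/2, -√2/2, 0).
0.866 + 0.3536i - 0.3536j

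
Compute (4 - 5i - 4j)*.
4 + 5i + 4j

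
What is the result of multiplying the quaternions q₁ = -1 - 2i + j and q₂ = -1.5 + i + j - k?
2.5 + i - 4.5j - 2k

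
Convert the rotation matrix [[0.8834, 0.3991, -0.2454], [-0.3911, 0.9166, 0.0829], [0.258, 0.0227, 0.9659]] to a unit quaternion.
0.9703 - 0.0155i - 0.1297j - 0.2036k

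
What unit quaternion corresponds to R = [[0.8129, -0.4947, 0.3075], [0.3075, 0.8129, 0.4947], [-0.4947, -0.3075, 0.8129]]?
0.9272 - 0.2163i + 0.2163j + 0.2163k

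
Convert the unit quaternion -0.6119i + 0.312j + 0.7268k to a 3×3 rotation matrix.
[[-0.2512, -0.3818, -0.8895], [-0.3818, -0.8053, 0.4535], [-0.8895, 0.4535, 0.0565]]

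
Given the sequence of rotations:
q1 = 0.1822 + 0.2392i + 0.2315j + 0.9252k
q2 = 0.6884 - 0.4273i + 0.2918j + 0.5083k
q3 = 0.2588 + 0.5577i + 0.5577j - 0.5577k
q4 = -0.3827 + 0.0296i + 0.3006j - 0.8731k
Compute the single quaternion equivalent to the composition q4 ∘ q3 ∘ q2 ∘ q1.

q2 · q1 = -0.3102 + 0.2391i + 0.7295j + 0.5608k
q3 · q2 · q1 = -0.3077 + 0.6085i - 0.4303j + 0.5916k
q4 · q3 · q2 · q1 = 0.7456 - 0.4398i - 0.4766j - 0.1534k
0.7456 - 0.4398i - 0.4766j - 0.1534k


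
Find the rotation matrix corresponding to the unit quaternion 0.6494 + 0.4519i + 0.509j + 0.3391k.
[[0.2519, 0.0196, 0.9676], [0.9005, 0.3616, -0.2417], [-0.3546, 0.9321, 0.0734]]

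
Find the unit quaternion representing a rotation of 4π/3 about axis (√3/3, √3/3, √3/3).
-0.5 + 0.5i + 0.5j + 0.5k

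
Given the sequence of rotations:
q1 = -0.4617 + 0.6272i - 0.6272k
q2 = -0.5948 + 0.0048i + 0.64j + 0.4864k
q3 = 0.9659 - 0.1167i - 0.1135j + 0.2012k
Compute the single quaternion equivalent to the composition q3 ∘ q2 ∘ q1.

q2 · q1 = 0.5767 - 0.7767i + 0.0126j - 0.2529k
q3 · q2 · q1 = 0.5187 - 0.7913i - 0.2391j - 0.2179k
0.5187 - 0.7913i - 0.2391j - 0.2179k


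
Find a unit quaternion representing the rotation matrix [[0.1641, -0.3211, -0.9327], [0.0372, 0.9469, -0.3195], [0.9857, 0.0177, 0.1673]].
0.7547 + 0.1117i - 0.6355j + 0.1187k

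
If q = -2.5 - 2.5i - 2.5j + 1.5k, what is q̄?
-2.5 + 2.5i + 2.5j - 1.5k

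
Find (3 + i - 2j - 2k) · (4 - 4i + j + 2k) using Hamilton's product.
22 - 10i + j - 9k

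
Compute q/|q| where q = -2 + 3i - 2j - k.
-0.4714 + 0.7071i - 0.4714j - 0.2357k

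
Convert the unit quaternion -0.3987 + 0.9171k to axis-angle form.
axis = (0, 0, 1), θ = 227°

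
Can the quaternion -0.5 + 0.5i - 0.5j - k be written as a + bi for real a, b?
No. The quaternion -0.5 + 0.5i - 0.5j - k has j-coefficient y = -0.5 and k-coefficient z = -1, not both zero, so it does not lie in the complex subalgebra spanned by 1 and i.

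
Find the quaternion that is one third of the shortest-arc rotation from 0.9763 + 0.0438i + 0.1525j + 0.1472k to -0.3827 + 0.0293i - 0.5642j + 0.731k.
0.9145 + 0.0215i + 0.3547j - 0.1933k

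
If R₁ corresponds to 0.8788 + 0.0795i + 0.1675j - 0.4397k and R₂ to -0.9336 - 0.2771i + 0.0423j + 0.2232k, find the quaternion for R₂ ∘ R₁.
-0.7074 - 0.3737i - 0.2233j + 0.5569k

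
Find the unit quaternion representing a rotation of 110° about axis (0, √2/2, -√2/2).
0.5736 + 0.5792j - 0.5792k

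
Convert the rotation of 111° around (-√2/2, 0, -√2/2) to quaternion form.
0.5664 - 0.5827i - 0.5827k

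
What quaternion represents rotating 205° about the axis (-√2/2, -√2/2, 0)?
-0.2164 - 0.6903i - 0.6903j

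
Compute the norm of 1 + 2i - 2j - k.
√10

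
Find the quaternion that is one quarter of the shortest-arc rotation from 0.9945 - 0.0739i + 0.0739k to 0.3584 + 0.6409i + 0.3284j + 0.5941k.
0.9517 + 0.1418i + 0.1046j + 0.2514k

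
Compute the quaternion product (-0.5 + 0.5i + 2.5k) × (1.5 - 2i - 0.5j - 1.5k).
4 + 3i - 4j + 4.25k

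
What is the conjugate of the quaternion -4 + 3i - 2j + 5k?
-4 - 3i + 2j - 5k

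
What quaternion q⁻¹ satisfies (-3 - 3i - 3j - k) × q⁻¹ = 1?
-0.1071 + 0.1071i + 0.1071j + 0.0357k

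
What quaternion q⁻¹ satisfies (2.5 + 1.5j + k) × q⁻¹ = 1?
0.2632 - 0.1579j - 0.1053k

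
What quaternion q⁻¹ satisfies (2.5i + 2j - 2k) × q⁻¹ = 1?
-0.1754i - 0.1404j + 0.1404k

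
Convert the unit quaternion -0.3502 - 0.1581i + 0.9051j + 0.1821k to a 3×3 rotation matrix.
[[-0.7047, -0.1586, -0.6915], [-0.4137, 0.8837, 0.2189], [0.5764, 0.4404, -0.6884]]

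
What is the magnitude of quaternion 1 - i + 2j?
√6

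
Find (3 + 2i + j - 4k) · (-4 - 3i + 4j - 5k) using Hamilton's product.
-30 - 6i + 30j + 12k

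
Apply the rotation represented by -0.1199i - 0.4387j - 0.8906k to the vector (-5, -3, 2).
(4.968, 2.882, -2.239)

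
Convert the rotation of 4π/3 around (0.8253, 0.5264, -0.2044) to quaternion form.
-0.5 + 0.7147i + 0.4559j - 0.177k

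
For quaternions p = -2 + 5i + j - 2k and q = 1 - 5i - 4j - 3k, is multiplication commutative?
No: pq = 21 + 4i + 34j - 11k ≠ 21 + 26i - 16j + 19k = qp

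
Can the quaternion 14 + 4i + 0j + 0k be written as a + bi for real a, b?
Yes. The quaternion 14 + 4i has j- and k-coefficients y = z = 0, so it lies in the complex subalgebra spanned by 1 and i.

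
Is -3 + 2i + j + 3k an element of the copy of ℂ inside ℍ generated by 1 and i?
No. The quaternion -3 + 2i + j + 3k has j-coefficient y = 1 and k-coefficient z = 3, not both zero, so it does not lie in the complex subalgebra spanned by 1 and i.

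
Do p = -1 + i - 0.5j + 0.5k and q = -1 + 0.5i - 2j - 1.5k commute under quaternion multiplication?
No: pq = 0.25 + 0.25i + 4.25j - 0.75k ≠ 0.25 - 3.25i + 0.75j + 2.75k = qp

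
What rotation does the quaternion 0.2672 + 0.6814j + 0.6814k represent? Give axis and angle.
axis = (0, √2/2, √2/2), θ = 149°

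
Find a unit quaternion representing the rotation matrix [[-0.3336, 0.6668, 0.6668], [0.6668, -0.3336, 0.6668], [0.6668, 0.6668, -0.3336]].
0.5774i + 0.5774j + 0.5774k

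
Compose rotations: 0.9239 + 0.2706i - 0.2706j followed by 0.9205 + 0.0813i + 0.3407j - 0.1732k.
0.9206 + 0.2773i + 0.0188j - 0.2742k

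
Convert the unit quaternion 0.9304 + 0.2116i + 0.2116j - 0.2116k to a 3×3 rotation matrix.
[[0.8209, 0.4833, 0.3042], [-0.3042, 0.8209, -0.4833], [-0.4833, 0.3042, 0.8209]]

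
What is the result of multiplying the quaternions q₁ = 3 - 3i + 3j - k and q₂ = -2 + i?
-3 + 9i - 7j - k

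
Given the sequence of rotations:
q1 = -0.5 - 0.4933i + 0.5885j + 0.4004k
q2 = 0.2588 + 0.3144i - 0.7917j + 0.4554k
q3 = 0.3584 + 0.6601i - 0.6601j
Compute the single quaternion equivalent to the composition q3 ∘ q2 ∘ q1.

q2 · q1 = 0.3093 - 0.8699i + 0.1976j - 0.3296k
q3 · q2 · q1 = 0.8155 + 0.11i + 0.0842j - 0.5619k
0.8155 + 0.11i + 0.0842j - 0.5619k


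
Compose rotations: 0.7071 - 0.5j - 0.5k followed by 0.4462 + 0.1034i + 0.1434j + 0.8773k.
0.8259 + 0.4401i - 0.07j + 0.3455k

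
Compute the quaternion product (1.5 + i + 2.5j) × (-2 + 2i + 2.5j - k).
-11.25 - 1.5i - 0.25j - 4k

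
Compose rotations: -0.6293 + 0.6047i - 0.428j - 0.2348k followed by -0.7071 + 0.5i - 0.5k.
0.0252 - 0.9562i + 0.1177j + 0.2667k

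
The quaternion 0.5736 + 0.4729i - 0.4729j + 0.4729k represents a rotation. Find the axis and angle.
axis = (√3/3, -√3/3, √3/3), θ = 110°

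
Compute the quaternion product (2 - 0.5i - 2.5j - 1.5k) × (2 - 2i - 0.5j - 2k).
-1.25 - 0.75i - 4j - 11.75k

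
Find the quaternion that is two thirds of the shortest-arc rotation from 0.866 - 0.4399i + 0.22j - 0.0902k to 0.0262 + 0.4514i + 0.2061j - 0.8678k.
0.3982 - 0.5969i - 0.0682j + 0.6932k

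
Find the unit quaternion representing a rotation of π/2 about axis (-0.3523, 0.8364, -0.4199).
0.7071 - 0.2491i + 0.5914j - 0.2969k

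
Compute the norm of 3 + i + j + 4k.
√27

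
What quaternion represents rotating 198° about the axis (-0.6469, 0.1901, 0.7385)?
-0.1564 - 0.6389i + 0.1878j + 0.7294k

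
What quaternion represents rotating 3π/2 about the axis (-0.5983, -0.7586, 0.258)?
-0.7071 - 0.4231i - 0.5364j + 0.1824k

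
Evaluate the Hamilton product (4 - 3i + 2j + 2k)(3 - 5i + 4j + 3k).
-17 - 31i + 21j + 16k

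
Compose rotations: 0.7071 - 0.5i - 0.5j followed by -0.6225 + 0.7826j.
-0.0489 + 0.3113i + 0.8646j + 0.3913k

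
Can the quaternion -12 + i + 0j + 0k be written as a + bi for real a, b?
Yes. The quaternion -12 + i has j- and k-coefficients y = z = 0, so it lies in the complex subalgebra spanned by 1 and i.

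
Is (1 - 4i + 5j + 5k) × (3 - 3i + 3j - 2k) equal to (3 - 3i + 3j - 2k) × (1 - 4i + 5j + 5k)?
No: pq = -14 - 40i - 5j + 16k ≠ -14 + 10i + 41j + 10k = qp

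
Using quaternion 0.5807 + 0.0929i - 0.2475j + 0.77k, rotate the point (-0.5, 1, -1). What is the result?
(-0.642, -0.138, -1.349)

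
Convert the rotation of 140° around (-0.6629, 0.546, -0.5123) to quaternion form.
0.342 - 0.6229i + 0.5131j - 0.4814k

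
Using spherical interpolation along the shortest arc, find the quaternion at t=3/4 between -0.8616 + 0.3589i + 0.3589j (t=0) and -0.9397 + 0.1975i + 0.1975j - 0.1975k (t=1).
-0.9286 + 0.2403i + 0.2403j - 0.1492k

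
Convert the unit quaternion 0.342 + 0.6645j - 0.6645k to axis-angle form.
axis = (0, √2/2, -√2/2), θ = 140°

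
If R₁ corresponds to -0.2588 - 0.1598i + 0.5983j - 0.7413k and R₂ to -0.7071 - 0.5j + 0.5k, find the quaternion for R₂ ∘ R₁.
0.8528 + 0.1845i - 0.3736j + 0.3149k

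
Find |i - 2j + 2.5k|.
3.354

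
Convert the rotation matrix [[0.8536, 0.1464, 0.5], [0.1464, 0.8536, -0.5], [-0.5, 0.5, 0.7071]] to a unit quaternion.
0.9239 + 0.2706i + 0.2706j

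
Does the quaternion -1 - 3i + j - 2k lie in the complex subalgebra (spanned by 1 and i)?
No. The quaternion -1 - 3i + j - 2k has j-coefficient y = 1 and k-coefficient z = -2, not both zero, so it does not lie in the complex subalgebra spanned by 1 and i.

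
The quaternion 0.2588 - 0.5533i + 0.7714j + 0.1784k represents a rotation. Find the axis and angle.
axis = (-0.5728, 0.7986, 0.1847), θ = 5π/6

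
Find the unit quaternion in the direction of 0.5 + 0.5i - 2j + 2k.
0.1715 + 0.1715i - 0.686j + 0.686k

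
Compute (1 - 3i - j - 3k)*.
1 + 3i + j + 3k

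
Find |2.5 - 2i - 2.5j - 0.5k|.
4.093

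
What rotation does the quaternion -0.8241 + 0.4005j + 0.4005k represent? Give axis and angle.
axis = (0, √2/2, √2/2), θ = 291°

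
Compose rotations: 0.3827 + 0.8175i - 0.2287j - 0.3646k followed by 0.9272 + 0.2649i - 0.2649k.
0.0417 + 0.7988i - 0.332j - 0.5k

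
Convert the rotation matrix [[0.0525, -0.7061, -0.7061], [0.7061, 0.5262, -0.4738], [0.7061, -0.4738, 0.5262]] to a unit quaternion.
0.7254 - 0.4867j + 0.4867k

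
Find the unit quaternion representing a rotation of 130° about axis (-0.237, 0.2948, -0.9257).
0.4226 - 0.2148i + 0.2672j - 0.839k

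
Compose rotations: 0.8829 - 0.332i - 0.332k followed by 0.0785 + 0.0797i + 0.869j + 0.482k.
0.2558 - 0.2442i + 0.6337j + 0.688k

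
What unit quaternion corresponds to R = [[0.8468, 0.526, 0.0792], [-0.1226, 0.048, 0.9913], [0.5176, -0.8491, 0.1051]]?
0.7071 - 0.6507i - 0.155j - 0.2293k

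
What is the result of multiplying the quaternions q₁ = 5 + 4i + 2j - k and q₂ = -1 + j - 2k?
-9 - 7i + 11j - 5k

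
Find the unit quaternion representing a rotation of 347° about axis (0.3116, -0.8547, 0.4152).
-0.9936 + 0.0353i - 0.0968j + 0.047k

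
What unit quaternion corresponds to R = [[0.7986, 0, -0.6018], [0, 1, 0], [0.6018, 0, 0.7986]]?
0.9483 - 0.3173j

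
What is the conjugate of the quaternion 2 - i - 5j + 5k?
2 + i + 5j - 5k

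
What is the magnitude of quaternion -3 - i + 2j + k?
√15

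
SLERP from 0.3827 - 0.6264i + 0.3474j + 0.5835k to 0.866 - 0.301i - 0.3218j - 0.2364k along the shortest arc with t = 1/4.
0.6151 - 0.6373i + 0.1917j + 0.4227k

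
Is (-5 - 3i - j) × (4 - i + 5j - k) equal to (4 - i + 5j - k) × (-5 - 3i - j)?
No: pq = -18 - 6i - 32j - 11k ≠ -18 - 8i - 26j + 21k = qp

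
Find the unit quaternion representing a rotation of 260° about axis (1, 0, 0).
-0.6428 + 0.766i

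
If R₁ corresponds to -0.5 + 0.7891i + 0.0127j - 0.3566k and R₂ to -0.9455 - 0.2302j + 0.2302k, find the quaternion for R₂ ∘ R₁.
0.5578 - 0.6669i + 0.2847j + 0.4037k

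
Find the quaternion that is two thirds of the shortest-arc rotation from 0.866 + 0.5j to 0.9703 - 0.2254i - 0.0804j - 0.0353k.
0.9799 - 0.1563i + 0.1216j - 0.0245k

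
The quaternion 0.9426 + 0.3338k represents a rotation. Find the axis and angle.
axis = (0, 0, 1), θ = 39°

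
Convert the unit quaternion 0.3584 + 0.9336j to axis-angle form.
axis = (0, 1, 0), θ = 138°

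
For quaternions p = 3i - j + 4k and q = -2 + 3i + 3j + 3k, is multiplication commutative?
No: pq = -18 - 21i + 5j + 4k ≠ -18 + 9i - j - 20k = qp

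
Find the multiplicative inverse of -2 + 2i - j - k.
-0.2 - 0.2i + 0.1j + 0.1k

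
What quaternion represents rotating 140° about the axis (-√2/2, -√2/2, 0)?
0.342 - 0.6645i - 0.6645j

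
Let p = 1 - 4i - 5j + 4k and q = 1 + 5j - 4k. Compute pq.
42 - 4i - 16j - 20k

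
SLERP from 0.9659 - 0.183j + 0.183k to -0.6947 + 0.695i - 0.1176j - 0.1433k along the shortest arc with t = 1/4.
0.957 - 0.194i - 0.1118j + 0.1846k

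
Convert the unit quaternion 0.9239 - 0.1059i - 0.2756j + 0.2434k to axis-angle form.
axis = (-0.2768, -0.7203, 0.6361), θ = π/4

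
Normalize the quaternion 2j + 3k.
0.5547j + 0.8321k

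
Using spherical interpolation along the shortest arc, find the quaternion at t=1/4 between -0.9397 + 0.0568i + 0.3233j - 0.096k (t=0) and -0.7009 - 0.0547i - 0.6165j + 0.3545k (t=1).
-0.9961 + 0.0302i + 0.0778j + 0.0298k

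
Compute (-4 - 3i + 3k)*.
-4 + 3i - 3k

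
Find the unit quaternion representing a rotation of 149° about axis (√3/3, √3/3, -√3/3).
0.2672 + 0.5564i + 0.5564j - 0.5564k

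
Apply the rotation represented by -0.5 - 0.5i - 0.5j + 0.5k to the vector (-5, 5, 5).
(5, -5, 5)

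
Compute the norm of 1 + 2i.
√5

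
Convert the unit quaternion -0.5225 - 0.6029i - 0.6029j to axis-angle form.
axis = (-√2/2, -√2/2, 0), θ = 243°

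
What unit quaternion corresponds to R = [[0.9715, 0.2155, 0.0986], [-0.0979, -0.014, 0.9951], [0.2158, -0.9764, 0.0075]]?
0.7009 - 0.7032i - 0.0418j - 0.1118k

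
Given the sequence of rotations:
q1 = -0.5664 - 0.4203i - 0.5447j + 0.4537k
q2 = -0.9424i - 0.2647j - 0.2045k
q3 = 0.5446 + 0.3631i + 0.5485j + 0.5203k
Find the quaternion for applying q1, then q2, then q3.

q2 · q1 = -0.4475 + 0.3023i + 0.6634j + 0.5179k
q3 · q2 · q1 = -0.9868 - 0.059i + 0.0851j + 0.1243k
-0.9868 - 0.059i + 0.0851j + 0.1243k


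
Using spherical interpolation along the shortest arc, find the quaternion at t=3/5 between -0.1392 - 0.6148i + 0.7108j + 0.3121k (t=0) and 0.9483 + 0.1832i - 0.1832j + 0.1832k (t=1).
-0.7509 - 0.4418i + 0.4902j + 0.026k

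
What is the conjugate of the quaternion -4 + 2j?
-4 - 2j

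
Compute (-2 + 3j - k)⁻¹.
-0.1429 - 0.2143j + 0.0714k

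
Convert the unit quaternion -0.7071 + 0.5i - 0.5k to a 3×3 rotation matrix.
[[0.5, -0.7071, -0.5], [0.7071, 0, 0.7071], [-0.5, -0.7071, 0.5]]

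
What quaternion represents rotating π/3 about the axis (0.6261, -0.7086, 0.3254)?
0.866 + 0.313i - 0.3543j + 0.1627k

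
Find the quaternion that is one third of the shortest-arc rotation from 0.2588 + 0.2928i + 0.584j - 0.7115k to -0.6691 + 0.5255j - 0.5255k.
-0.0717 + 0.2169i + 0.6396j - 0.734k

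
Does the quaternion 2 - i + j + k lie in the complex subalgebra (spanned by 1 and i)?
No. The quaternion 2 - i + j + k has j-coefficient y = 1 and k-coefficient z = 1, not both zero, so it does not lie in the complex subalgebra spanned by 1 and i.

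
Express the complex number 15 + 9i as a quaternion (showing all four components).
15 + 9i + 0j + 0k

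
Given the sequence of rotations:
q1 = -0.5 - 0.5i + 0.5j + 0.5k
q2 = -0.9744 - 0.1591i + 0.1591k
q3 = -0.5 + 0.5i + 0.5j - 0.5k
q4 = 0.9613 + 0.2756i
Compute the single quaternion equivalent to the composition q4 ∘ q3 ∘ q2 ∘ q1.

q2 · q1 = 0.3281 + 0.4872i - 0.4872j - 0.6463k
q3 · q2 · q1 = -0.4872 - 0.6463i + 0.4872j - 0.3281k
q4 · q3 · q2 · q1 = -0.2902 - 0.7556i + 0.5588j - 0.1811k
-0.2902 - 0.7556i + 0.5588j - 0.1811k


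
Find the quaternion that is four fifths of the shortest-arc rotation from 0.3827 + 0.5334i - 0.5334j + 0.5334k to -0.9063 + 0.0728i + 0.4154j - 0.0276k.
0.8623 + 0.0637i - 0.4796j + 0.1492k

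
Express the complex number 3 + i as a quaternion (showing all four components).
3 + i + 0j + 0k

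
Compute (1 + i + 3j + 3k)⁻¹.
0.05 - 0.05i - 0.15j - 0.15k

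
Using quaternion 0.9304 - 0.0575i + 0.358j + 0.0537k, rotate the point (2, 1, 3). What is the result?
(3.315, 1.541, 0.798)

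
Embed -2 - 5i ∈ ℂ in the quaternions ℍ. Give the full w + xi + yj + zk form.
-2 - 5i + 0j + 0k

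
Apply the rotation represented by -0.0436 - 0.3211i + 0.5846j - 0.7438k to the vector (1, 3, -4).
(-3.818, 2.342, -2.437)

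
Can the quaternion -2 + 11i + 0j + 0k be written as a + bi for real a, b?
Yes. The quaternion -2 + 11i has j- and k-coefficients y = z = 0, so it lies in the complex subalgebra spanned by 1 and i.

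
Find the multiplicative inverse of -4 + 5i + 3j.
-0.08 - 0.1i - 0.06j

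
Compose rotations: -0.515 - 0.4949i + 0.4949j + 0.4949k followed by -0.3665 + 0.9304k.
-0.2717 - 0.2791i - 0.6418j - 0.6605k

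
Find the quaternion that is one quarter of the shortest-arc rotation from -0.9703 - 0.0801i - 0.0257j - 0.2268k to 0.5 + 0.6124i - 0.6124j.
-0.9377 - 0.2468i + 0.1607j - 0.1845k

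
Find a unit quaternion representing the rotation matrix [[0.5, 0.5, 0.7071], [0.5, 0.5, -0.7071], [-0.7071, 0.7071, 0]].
0.7071 + 0.5i + 0.5j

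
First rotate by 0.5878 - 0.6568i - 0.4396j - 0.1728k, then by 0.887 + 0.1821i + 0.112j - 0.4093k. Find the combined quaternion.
0.6195 - 0.6748i - 0.0238j - 0.4003k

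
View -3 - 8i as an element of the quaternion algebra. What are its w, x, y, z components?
-3 - 8i + 0j + 0k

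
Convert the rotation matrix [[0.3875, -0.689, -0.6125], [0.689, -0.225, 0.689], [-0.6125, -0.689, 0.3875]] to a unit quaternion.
0.6225 - 0.5534i + 0.5534k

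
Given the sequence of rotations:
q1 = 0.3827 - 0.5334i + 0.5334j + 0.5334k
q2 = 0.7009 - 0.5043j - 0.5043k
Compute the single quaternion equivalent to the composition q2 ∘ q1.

q2 · q1 = 0.8062 - 0.3739i + 0.4499j - 0.0881k
0.8062 - 0.3739i + 0.4499j - 0.0881k


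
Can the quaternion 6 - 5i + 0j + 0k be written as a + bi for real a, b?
Yes. The quaternion 6 - 5i has j- and k-coefficients y = z = 0, so it lies in the complex subalgebra spanned by 1 and i.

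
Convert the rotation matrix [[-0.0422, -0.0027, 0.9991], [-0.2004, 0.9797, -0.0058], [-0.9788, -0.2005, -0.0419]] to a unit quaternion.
0.6884 - 0.0707i + 0.7183j - 0.0718k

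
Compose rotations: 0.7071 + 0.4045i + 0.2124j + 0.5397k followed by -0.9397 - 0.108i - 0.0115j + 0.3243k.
-0.7934 - 0.5316i - 0.0183j - 0.2961k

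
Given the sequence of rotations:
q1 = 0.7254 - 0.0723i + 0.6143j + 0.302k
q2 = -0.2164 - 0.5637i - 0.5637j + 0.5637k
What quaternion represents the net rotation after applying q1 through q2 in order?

q2 · q1 = -0.0217 - 0.9098i - 0.4124j - 0.0435k
-0.0217 - 0.9098i - 0.4124j - 0.0435k


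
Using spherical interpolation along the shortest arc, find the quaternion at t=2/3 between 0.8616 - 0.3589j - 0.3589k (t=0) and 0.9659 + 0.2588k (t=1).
0.9902 - 0.1299j + 0.0518k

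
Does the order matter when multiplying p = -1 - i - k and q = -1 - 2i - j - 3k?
Yes: pq = -4 + 2i + 5k ≠ -4 + 4i + 2j + 3k = qp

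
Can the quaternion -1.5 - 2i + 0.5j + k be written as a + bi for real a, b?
No. The quaternion -1.5 - 2i + 0.5j + k has j-coefficient y = 0.5 and k-coefficient z = 1, not both zero, so it does not lie in the complex subalgebra spanned by 1 and i.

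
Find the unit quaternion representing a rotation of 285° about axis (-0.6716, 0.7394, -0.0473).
-0.7934 - 0.4088i + 0.4501j - 0.0288k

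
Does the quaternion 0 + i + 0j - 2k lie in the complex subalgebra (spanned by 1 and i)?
No. The quaternion i - 2k has j-coefficient y = 0 and k-coefficient z = -2, not both zero, so it does not lie in the complex subalgebra spanned by 1 and i.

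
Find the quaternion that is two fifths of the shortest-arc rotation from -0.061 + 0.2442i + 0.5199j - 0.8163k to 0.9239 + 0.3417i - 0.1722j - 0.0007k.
-0.5735 - 0.0018i + 0.5077j - 0.643k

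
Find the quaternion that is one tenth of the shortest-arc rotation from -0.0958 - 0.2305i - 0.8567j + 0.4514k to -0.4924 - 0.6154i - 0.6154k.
-0.0205 - 0.1337i - 0.836j + 0.5317k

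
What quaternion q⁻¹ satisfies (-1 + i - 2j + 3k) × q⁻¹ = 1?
-0.0667 - 0.0667i + 0.1333j - 0.2k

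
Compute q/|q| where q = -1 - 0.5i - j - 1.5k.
-0.4714 - 0.2357i - 0.4714j - 0.7071k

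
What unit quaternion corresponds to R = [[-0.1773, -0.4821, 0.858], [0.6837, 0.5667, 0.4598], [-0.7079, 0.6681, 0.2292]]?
0.6361 + 0.0819i + 0.6154j + 0.4582k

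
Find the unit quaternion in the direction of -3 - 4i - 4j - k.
-0.4629 - 0.6172i - 0.6172j - 0.1543k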